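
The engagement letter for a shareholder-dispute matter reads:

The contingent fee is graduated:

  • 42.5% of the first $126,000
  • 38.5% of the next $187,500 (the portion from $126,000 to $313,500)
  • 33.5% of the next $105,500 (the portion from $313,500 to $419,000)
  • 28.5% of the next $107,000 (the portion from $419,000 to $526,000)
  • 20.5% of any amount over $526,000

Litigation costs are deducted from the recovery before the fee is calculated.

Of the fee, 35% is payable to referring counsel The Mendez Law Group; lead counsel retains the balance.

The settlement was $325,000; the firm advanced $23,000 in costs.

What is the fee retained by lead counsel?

$78,851.50

Fee base (net of costs): $325,000 − $23,000 = $302,000
First $126,000 at 42.5% = $53,550.00
Remaining $176,000 at 38.5% = $67,760.00
Fee: $53,550.00 + $67,760.00 = $121,310.00
Referral share: 35% of $121,310.00 = $42,458.50; lead counsel retains $121,310.00 − $42,458.50 = $78,851.50.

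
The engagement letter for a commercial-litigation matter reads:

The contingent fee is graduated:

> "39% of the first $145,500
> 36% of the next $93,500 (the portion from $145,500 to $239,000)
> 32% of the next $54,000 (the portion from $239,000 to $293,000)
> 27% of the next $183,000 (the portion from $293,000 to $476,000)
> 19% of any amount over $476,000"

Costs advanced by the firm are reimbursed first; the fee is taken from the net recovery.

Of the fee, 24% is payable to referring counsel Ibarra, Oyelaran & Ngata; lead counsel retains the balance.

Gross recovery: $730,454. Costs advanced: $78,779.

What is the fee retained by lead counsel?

Fee base (net of costs): $730,454 − $78,779 = $651,675
First $145,500 at 39% = $56,745.00
Next $93,500 at 36% = $33,660.00
Next $54,000 at 32% = $17,280.00
Next $183,000 at 27% = $49,410.00
Remaining $175,675 at 19% = $33,378.25
Fee: $56,745.00 + $33,660.00 + $17,280.00 + $49,410.00 + $33,378.25 = $190,473.25
Referral share: 24% of $190,473.25 = $45,713.58; lead counsel retains $190,473.25 − $45,713.58 = $144,759.67.

$144,759.67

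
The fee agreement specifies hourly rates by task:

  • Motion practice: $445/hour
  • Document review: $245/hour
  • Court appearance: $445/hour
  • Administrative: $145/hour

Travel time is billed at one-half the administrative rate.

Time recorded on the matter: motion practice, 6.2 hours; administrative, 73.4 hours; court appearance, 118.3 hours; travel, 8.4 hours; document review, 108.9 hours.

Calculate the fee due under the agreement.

$93,335.00

Motion practice: 6.2 × $445 = $2,759.00
Document review: 108.9 × $245 = $26,680.50
Court appearance: 118.3 × $445 = $52,643.50
Administrative: 73.4 × $145 = $10,643.00
Subtotal: $2,759.00 + $26,680.50 + $52,643.50 + $10,643.00 = $92,726.00
Travel: 8.4 × ($145 ÷ 2) = 8.4 × $72.50 = $609.00
Total: $92,726.00 + $609.00 = $93,335.00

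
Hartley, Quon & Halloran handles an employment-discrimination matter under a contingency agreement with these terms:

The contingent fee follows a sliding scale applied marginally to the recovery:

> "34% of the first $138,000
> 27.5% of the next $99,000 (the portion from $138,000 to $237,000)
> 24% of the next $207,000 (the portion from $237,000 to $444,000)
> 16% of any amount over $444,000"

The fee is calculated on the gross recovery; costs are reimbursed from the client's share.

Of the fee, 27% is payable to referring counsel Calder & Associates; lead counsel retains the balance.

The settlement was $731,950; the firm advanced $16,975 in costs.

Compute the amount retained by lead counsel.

Fee base is the gross recovery, $731,950; costs are reimbursed separately.
First $138,000 at 34% = $46,920.00
Next $99,000 at 27.5% = $27,225.00
Next $207,000 at 24% = $49,680.00
Remaining $287,950 at 16% = $46,072.00
Fee: $46,920.00 + $27,225.00 + $49,680.00 + $46,072.00 = $169,897.00
Referral share: 27% of $169,897.00 = $45,872.19; lead counsel retains $169,897.00 − $45,872.19 = $124,024.81.

$124,024.81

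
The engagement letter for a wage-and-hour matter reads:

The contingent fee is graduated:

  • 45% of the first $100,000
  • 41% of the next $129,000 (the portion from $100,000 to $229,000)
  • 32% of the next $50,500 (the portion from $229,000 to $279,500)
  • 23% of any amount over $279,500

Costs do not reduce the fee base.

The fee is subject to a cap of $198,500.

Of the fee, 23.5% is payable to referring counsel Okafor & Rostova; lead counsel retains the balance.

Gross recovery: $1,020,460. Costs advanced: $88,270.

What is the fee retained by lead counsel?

$151,852.50

Fee base is the gross recovery, $1,020,460; costs are reimbursed separately.
First $100,000 at 45% = $45,000.00
Next $129,000 at 41% = $52,890.00
Next $50,500 at 32% = $16,160.00
Remaining $740,960 at 23% = $170,420.80
Fee: $45,000.00 + $52,890.00 + $16,160.00 + $170,420.80 = $284,470.80
$284,470.80 exceeds the $198,500 cap, so the fee is capped at $198,500.00.
Referral share: 23.5% of $198,500.00 = $46,647.50; lead counsel retains $198,500.00 − $46,647.50 = $151,852.50.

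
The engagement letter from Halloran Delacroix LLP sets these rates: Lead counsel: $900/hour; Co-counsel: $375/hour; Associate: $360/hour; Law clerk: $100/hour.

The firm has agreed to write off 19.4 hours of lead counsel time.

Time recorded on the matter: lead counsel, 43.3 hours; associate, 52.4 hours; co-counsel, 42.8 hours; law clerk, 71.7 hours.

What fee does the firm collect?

Lead counsel: 43.3 × $900 = $38,970.00
Co-counsel: 42.8 × $375 = $16,050.00
Associate: 52.4 × $360 = $18,864.00
Law clerk: 71.7 × $100 = $7,170.00
Subtotal: $81,054.00
Write-off: 19.4 × $900 = $17,460.00
Total: $81,054.00 − $17,460.00 = $63,594.00

$63,594.00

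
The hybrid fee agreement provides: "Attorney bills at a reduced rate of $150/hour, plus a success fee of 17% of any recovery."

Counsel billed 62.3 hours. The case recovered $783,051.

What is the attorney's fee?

Hourly: 62.3 × $150 = $9,345.00
Success fee: 17% of $783,051 = $133,118.67
Total: $9,345.00 + $133,118.67 = $142,463.67

$142,463.67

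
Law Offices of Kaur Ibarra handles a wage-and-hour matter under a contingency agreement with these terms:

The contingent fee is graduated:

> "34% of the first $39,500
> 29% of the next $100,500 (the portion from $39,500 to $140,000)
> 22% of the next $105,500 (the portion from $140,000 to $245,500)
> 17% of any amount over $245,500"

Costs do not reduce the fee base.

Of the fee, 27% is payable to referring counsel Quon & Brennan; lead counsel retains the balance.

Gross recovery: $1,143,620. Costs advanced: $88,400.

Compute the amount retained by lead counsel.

Fee base is the gross recovery, $1,143,620; costs are reimbursed separately.
First $39,500 at 34% = $13,430.00
Next $100,500 at 29% = $29,145.00
Next $105,500 at 22% = $23,210.00
Remaining $898,120 at 17% = $152,680.40
Fee: $13,430.00 + $29,145.00 + $23,210.00 + $152,680.40 = $218,465.40
Referral share: 27% of $218,465.40 = $58,985.66; lead counsel retains $218,465.40 − $58,985.66 = $159,479.74.

$159,479.74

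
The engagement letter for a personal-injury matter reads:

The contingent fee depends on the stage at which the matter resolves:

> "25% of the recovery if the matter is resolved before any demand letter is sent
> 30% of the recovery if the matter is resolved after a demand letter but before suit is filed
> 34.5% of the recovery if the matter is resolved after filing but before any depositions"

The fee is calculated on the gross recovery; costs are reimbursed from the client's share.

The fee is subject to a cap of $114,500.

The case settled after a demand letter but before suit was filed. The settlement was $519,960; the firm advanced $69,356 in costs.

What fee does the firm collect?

Fee base is the gross recovery, $519,960; costs are reimbursed separately.
The matter settled after a demand letter but before suit was filed, so the 30% rate applies.
$519,960 × 30% = $155,988.00
$155,988.00 exceeds the $114,500 cap, so the fee is capped at $114,500.00.

$114,500.00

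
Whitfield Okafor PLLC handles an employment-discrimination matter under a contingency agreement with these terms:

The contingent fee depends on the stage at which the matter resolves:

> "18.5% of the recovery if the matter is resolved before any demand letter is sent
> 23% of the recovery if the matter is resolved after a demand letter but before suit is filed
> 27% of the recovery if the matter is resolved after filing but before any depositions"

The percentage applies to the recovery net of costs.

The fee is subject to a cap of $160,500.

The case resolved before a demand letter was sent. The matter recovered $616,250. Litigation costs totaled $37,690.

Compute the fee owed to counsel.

$107,033.60

Fee base (net of costs): $616,250 − $37,690 = $578,560
The matter resolved before a demand letter was sent, so the 18.5% rate applies.
$578,560 × 18.5% = $107,033.60
$107,033.60 is under the $160,500 cap.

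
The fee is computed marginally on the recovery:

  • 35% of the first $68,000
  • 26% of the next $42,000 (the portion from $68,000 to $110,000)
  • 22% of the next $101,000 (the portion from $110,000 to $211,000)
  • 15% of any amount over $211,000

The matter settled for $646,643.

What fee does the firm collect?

$122,286.45

First $68,000 at 35% = $23,800.00
Next $42,000 at 26% = $10,920.00
Next $101,000 at 22% = $22,220.00
Remaining $435,643 at 15% = $65,346.45
Fee: $23,800.00 + $10,920.00 + $22,220.00 + $65,346.45 = $122,286.45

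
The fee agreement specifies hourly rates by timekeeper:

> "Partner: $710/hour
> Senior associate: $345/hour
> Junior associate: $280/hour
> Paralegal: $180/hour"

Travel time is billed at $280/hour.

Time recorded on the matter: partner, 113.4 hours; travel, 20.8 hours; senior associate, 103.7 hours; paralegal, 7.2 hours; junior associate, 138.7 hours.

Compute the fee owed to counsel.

$162,246.50

Partner: 113.4 × $710 = $80,514.00
Senior associate: 103.7 × $345 = $35,776.50
Junior associate: 138.7 × $280 = $38,836.00
Paralegal: 7.2 × $180 = $1,296.00
Subtotal: $80,514.00 + $35,776.50 + $38,836.00 + $1,296.00 = $156,422.50
Travel: 20.8 × $280 = $5,824.00
Total: $156,422.50 + $5,824.00 = $162,246.50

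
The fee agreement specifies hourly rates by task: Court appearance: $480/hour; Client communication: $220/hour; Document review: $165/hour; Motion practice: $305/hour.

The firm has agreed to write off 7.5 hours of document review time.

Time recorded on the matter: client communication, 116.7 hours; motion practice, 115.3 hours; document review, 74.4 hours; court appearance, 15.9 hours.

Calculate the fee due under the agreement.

$79,511.00

Court appearance: 15.9 × $480 = $7,632.00
Client communication: 116.7 × $220 = $25,674.00
Document review: 74.4 × $165 = $12,276.00
Motion practice: 115.3 × $305 = $35,166.50
Subtotal: $80,748.50
Write-off: 7.5 × $165 = $1,237.50
Total: $80,748.50 − $1,237.50 = $79,511.00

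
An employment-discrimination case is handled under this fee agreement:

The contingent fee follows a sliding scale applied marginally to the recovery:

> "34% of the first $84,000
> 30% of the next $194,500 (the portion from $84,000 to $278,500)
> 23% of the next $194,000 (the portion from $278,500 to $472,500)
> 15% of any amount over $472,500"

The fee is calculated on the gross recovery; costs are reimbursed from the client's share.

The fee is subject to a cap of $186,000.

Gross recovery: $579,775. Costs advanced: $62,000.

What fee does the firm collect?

$147,621.25

Fee base is the gross recovery, $579,775; costs are reimbursed separately.
First $84,000 at 34% = $28,560.00
Next $194,500 at 30% = $58,350.00
Next $194,000 at 23% = $44,620.00
Remaining $107,275 at 15% = $16,091.25
Fee: $28,560.00 + $58,350.00 + $44,620.00 + $16,091.25 = $147,621.25
$147,621.25 is under the $186,000 cap.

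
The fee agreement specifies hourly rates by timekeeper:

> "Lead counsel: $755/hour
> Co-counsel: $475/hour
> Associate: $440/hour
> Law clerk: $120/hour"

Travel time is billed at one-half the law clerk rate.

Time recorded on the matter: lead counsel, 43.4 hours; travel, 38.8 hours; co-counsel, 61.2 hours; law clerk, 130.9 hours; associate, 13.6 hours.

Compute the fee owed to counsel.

$85,857.00

Lead counsel: 43.4 × $755 = $32,767.00
Co-counsel: 61.2 × $475 = $29,070.00
Associate: 13.6 × $440 = $5,984.00
Law clerk: 130.9 × $120 = $15,708.00
Subtotal: $32,767.00 + $29,070.00 + $5,984.00 + $15,708.00 = $83,529.00
Travel: 38.8 × ($120 ÷ 2) = 38.8 × $60.00 = $2,328.00
Total: $83,529.00 + $2,328.00 = $85,857.00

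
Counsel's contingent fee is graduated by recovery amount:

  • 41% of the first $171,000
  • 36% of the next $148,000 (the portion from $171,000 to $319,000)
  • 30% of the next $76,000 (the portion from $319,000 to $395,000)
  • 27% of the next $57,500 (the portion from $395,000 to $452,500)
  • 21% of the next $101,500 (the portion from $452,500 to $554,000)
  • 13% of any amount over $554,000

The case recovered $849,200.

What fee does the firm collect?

First $171,000 at 41% = $70,110.00
Next $148,000 at 36% = $53,280.00
Next $76,000 at 30% = $22,800.00
Next $57,500 at 27% = $15,525.00
Next $101,500 at 21% = $21,315.00
Remaining $295,200 at 13% = $38,376.00
Fee: $70,110.00 + $53,280.00 + $22,800.00 + $15,525.00 + $21,315.00 + $38,376.00 = $221,406.00

$221,406.00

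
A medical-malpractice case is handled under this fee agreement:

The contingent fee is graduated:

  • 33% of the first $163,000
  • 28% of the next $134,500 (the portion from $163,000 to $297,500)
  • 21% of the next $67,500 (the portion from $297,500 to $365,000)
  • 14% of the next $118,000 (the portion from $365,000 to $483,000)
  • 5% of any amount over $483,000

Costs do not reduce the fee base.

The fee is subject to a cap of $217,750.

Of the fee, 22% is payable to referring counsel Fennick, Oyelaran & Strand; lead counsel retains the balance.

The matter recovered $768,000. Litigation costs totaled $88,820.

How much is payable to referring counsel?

Fee base is the gross recovery, $768,000; costs are reimbursed separately.
First $163,000 at 33% = $53,790.00
Next $134,500 at 28% = $37,660.00
Next $67,500 at 21% = $14,175.00
Next $118,000 at 14% = $16,520.00
Remaining $285,000 at 5% = $14,250.00
Fee: $53,790.00 + $37,660.00 + $14,175.00 + $16,520.00 + $14,250.00 = $136,395.00
$136,395.00 is under the $217,750 cap.
Referral share: 22% of $136,395.00 = $30,006.90; lead counsel retains $136,395.00 − $30,006.90 = $106,388.10.

$30,006.90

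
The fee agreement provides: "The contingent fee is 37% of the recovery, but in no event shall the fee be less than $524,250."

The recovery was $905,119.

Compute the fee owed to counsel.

$524,250.00

37% of $905,119 = $334,894.03
That is below the $524,250 minimum, so the minimum applies.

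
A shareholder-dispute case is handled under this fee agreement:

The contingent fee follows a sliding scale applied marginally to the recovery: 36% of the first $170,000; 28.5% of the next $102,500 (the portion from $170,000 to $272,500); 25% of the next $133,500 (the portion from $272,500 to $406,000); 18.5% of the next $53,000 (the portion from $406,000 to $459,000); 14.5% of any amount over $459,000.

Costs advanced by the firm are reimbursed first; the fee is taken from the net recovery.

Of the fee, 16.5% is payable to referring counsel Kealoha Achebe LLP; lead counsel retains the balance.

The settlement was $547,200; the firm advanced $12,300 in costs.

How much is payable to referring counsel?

$23,858.67

Fee base (net of costs): $547,200 − $12,300 = $534,900
First $170,000 at 36% = $61,200.00
Next $102,500 at 28.5% = $29,212.50
Next $133,500 at 25% = $33,375.00
Next $53,000 at 18.5% = $9,805.00
Remaining $75,900 at 14.5% = $11,005.50
Fee: $61,200.00 + $29,212.50 + $33,375.00 + $9,805.00 + $11,005.50 = $144,598.00
Referral share: 16.5% of $144,598.00 = $23,858.67; lead counsel retains $144,598.00 − $23,858.67 = $120,739.33.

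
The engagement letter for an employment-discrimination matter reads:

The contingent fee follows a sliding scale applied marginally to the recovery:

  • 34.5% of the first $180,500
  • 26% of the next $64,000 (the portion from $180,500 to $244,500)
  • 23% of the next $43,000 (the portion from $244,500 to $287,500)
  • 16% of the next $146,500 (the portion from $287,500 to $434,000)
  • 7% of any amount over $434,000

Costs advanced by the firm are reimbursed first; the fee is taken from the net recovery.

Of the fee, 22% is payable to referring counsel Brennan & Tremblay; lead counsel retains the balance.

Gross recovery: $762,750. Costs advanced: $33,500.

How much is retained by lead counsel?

Fee base (net of costs): $762,750 − $33,500 = $729,250
First $180,500 at 34.5% = $62,272.50
Next $64,000 at 26% = $16,640.00
Next $43,000 at 23% = $9,890.00
Next $146,500 at 16% = $23,440.00
Remaining $295,250 at 7% = $20,667.50
Fee: $62,272.50 + $16,640.00 + $9,890.00 + $23,440.00 + $20,667.50 = $132,910.00
Referral share: 22% of $132,910.00 = $29,240.20; lead counsel retains $132,910.00 − $29,240.20 = $103,669.80.

$103,669.80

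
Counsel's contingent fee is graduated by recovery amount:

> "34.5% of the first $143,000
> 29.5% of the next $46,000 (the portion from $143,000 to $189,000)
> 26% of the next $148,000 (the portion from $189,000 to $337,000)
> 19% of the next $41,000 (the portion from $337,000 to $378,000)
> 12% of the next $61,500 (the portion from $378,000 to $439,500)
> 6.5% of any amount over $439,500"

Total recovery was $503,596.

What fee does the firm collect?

$120,721.24

First $143,000 at 34.5% = $49,335.00
Next $46,000 at 29.5% = $13,570.00
Next $148,000 at 26% = $38,480.00
Next $41,000 at 19% = $7,790.00
Next $61,500 at 12% = $7,380.00
Remaining $64,096 at 6.5% = $4,166.24
Fee: $49,335.00 + $13,570.00 + $38,480.00 + $7,790.00 + $7,380.00 + $4,166.24 = $120,721.24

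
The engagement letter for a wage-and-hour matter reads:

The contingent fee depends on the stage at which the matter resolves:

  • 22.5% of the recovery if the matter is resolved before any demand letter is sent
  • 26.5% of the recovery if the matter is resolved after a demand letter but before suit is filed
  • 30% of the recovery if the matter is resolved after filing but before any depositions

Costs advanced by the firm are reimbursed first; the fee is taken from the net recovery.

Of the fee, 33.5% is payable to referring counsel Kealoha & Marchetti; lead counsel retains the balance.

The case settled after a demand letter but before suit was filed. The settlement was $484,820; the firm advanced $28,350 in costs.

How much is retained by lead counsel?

$80,441.43

Fee base (net of costs): $484,820 − $28,350 = $456,470
The matter settled after a demand letter but before suit was filed, so the 26.5% rate applies.
$456,470 × 26.5% = $120,964.55
Referral share: 33.5% of $120,964.55 = $40,523.12; lead counsel retains $120,964.55 − $40,523.12 = $80,441.43.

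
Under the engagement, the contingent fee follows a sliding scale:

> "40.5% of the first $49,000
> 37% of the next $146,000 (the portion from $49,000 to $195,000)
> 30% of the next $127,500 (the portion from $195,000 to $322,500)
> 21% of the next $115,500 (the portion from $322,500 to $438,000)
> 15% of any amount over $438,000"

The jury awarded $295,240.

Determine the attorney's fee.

First $49,000 at 40.5% = $19,845.00
Next $146,000 at 37% = $54,020.00
Remaining $100,240 at 30% = $30,072.00
Fee: $19,845.00 + $54,020.00 + $30,072.00 = $103,937.00

$103,937.00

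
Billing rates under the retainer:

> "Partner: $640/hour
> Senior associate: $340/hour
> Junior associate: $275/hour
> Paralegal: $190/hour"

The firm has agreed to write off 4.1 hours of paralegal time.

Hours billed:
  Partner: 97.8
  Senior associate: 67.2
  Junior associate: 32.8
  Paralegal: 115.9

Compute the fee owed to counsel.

$115,702.00

Partner: 97.8 × $640 = $62,592.00
Senior associate: 67.2 × $340 = $22,848.00
Junior associate: 32.8 × $275 = $9,020.00
Paralegal: 115.9 × $190 = $22,021.00
Subtotal: $116,481.00
Write-off: 4.1 × $190 = $779.00
Total: $116,481.00 − $779.00 = $115,702.00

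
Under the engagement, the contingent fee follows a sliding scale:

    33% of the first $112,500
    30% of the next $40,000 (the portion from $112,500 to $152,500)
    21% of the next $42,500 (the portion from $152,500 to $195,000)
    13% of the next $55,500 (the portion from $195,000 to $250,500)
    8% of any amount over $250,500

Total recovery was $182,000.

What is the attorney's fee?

First $112,500 at 33% = $37,125.00
Next $40,000 at 30% = $12,000.00
Remaining $29,500 at 21% = $6,195.00
Fee: $37,125.00 + $12,000.00 + $6,195.00 = $55,320.00

$55,320.00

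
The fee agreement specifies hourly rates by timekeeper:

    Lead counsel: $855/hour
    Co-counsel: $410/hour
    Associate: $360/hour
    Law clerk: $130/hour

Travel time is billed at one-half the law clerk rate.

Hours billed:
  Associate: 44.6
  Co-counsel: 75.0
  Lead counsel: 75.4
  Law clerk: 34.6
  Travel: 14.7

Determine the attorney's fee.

$116,726.50

Lead counsel: 75.4 × $855 = $64,467.00
Co-counsel: 75.0 × $410 = $30,750.00
Associate: 44.6 × $360 = $16,056.00
Law clerk: 34.6 × $130 = $4,498.00
Subtotal: $64,467.00 + $30,750.00 + $16,056.00 + $4,498.00 = $115,771.00
Travel: 14.7 × ($130 ÷ 2) = 14.7 × $65.00 = $955.50
Total: $115,771.00 + $955.50 = $116,726.50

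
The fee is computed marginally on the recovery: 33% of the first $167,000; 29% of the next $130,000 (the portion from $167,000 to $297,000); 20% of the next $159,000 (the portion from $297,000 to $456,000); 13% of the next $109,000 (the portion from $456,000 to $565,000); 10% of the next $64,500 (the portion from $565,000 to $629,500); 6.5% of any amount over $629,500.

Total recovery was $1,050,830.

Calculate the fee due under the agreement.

$172,616.45

First $167,000 at 33% = $55,110.00
Next $130,000 at 29% = $37,700.00
Next $159,000 at 20% = $31,800.00
Next $109,000 at 13% = $14,170.00
Next $64,500 at 10% = $6,450.00
Remaining $421,330 at 6.5% = $27,386.45
Fee: $55,110.00 + $37,700.00 + $31,800.00 + $14,170.00 + $6,450.00 + $27,386.45 = $172,616.45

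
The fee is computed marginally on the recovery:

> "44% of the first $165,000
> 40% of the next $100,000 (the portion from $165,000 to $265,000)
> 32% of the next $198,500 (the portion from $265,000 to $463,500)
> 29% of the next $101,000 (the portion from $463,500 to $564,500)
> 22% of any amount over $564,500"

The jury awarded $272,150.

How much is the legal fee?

$114,888.00

First $165,000 at 44% = $72,600.00
Next $100,000 at 40% = $40,000.00
Remaining $7,150 at 32% = $2,288.00
Fee: $72,600.00 + $40,000.00 + $2,288.00 = $114,888.00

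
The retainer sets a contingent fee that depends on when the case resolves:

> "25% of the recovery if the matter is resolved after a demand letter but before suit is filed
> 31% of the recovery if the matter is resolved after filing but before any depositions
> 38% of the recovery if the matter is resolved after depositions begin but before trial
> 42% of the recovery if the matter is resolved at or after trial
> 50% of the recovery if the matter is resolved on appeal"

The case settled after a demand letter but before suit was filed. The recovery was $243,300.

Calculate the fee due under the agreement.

The matter settled after a demand letter but before suit was filed, so the 25% rate applies.
$243,300 × 25% = $60,825.00

$60,825.00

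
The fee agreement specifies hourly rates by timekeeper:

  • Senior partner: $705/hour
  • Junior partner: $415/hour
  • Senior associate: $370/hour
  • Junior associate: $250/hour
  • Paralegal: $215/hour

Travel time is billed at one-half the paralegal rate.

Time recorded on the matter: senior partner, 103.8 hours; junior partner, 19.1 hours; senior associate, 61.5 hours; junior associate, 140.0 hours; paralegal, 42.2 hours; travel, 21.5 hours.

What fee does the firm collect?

$150,244.75

Senior partner: 103.8 × $705 = $73,179.00
Junior partner: 19.1 × $415 = $7,926.50
Senior associate: 61.5 × $370 = $22,755.00
Junior associate: 140.0 × $250 = $35,000.00
Paralegal: 42.2 × $215 = $9,073.00
Subtotal: $73,179.00 + $7,926.50 + $22,755.00 + $35,000.00 + $9,073.00 = $147,933.50
Travel: 21.5 × ($215 ÷ 2) = 21.5 × $107.50 = $2,311.25
Total: $147,933.50 + $2,311.25 = $150,244.75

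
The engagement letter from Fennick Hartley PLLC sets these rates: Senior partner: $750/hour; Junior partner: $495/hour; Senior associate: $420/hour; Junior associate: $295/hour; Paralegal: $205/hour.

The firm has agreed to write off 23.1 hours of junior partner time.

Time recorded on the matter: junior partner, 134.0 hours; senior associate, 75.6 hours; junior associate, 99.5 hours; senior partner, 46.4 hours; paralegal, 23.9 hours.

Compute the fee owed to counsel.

Senior partner: 46.4 × $750 = $34,800.00
Junior partner: 134.0 × $495 = $66,330.00
Senior associate: 75.6 × $420 = $31,752.00
Junior associate: 99.5 × $295 = $29,352.50
Paralegal: 23.9 × $205 = $4,899.50
Subtotal: $167,134.00
Write-off: 23.1 × $495 = $11,434.50
Total: $167,134.00 − $11,434.50 = $155,699.50

$155,699.50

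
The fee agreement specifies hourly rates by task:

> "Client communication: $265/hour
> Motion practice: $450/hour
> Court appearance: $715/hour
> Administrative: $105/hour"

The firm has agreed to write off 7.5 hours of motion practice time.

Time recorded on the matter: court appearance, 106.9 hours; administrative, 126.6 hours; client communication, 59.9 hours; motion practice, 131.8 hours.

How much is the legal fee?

$161,535.00

Client communication: 59.9 × $265 = $15,873.50
Motion practice: 131.8 × $450 = $59,310.00
Court appearance: 106.9 × $715 = $76,433.50
Administrative: 126.6 × $105 = $13,293.00
Subtotal: $164,910.00
Write-off: 7.5 × $450 = $3,375.00
Total: $164,910.00 − $3,375.00 = $161,535.00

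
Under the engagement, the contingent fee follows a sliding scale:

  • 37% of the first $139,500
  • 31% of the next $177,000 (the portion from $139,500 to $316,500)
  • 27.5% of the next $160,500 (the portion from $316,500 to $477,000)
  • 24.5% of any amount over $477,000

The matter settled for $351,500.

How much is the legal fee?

First $139,500 at 37% = $51,615.00
Next $177,000 at 31% = $54,870.00
Remaining $35,000 at 27.5% = $9,625.00
Fee: $51,615.00 + $54,870.00 + $9,625.00 = $116,110.00

$116,110.00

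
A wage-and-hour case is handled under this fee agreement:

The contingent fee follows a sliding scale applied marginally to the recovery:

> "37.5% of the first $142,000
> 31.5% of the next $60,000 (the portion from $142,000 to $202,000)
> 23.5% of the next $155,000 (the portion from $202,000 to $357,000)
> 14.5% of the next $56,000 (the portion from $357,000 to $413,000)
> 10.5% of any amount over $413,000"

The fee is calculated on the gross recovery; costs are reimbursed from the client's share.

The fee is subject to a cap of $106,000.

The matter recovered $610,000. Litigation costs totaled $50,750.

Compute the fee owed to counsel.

$106,000.00

Fee base is the gross recovery, $610,000; costs are reimbursed separately.
First $142,000 at 37.5% = $53,250.00
Next $60,000 at 31.5% = $18,900.00
Next $155,000 at 23.5% = $36,425.00
Next $56,000 at 14.5% = $8,120.00
Remaining $197,000 at 10.5% = $20,685.00
Fee: $53,250.00 + $18,900.00 + $36,425.00 + $8,120.00 + $20,685.00 = $137,380.00
$137,380.00 exceeds the $106,000 cap, so the fee is capped at $106,000.00.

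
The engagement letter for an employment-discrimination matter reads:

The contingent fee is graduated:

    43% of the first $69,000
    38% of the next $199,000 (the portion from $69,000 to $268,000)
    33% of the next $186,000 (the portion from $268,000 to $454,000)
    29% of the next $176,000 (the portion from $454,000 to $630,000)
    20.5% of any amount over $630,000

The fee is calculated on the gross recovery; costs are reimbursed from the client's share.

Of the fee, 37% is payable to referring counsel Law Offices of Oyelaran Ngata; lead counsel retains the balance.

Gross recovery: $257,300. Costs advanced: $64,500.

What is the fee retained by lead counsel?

$63,771.12

Fee base is the gross recovery, $257,300; costs are reimbursed separately.
First $69,000 at 43% = $29,670.00
Remaining $188,300 at 38% = $71,554.00
Fee: $29,670.00 + $71,554.00 = $101,224.00
Referral share: 37% of $101,224.00 = $37,452.88; lead counsel retains $101,224.00 − $37,452.88 = $63,771.12.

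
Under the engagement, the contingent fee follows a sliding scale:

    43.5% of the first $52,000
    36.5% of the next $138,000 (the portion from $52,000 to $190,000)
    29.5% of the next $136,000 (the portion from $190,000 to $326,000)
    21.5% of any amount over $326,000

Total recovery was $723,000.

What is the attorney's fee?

$198,465.00

First $52,000 at 43.5% = $22,620.00
Next $138,000 at 36.5% = $50,370.00
Next $136,000 at 29.5% = $40,120.00
Remaining $397,000 at 21.5% = $85,355.00
Fee: $22,620.00 + $50,370.00 + $40,120.00 + $85,355.00 = $198,465.00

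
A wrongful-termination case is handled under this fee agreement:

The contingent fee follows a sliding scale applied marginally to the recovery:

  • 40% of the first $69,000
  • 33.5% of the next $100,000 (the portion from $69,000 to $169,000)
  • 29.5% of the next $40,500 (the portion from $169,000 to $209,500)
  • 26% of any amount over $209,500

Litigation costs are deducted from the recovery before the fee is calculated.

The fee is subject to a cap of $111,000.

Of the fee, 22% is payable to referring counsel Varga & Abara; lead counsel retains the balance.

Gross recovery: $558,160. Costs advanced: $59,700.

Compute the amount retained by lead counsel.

Fee base (net of costs): $558,160 − $59,700 = $498,460
First $69,000 at 40% = $27,600.00
Next $100,000 at 33.5% = $33,500.00
Next $40,500 at 29.5% = $11,947.50
Remaining $288,960 at 26% = $75,129.60
Fee: $27,600.00 + $33,500.00 + $11,947.50 + $75,129.60 = $148,177.10
$148,177.10 exceeds the $111,000 cap, so the fee is capped at $111,000.00.
Referral share: 22% of $111,000.00 = $24,420.00; lead counsel retains $111,000.00 − $24,420.00 = $86,580.00.

$86,580.00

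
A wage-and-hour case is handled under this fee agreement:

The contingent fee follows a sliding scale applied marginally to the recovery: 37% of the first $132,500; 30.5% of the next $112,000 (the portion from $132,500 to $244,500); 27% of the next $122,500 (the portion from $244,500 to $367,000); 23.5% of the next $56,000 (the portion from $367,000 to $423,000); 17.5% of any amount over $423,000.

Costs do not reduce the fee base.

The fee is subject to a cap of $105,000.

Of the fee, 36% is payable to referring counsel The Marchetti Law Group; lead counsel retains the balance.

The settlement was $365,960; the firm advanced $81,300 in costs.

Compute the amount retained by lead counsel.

Fee base is the gross recovery, $365,960; costs are reimbursed separately.
First $132,500 at 37% = $49,025.00
Next $112,000 at 30.5% = $34,160.00
Remaining $121,460 at 27% = $32,794.20
Fee: $49,025.00 + $34,160.00 + $32,794.20 = $115,979.20
$115,979.20 exceeds the $105,000 cap, so the fee is capped at $105,000.00.
Referral share: 36% of $105,000.00 = $37,800.00; lead counsel retains $105,000.00 − $37,800.00 = $67,200.00.

$67,200.00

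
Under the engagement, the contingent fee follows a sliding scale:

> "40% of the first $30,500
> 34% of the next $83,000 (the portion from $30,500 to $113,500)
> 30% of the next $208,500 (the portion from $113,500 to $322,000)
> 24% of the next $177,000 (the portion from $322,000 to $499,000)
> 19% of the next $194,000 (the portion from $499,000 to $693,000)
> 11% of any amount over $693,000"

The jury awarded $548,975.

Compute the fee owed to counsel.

$154,945.25

First $30,500 at 40% = $12,200.00
Next $83,000 at 34% = $28,220.00
Next $208,500 at 30% = $62,550.00
Next $177,000 at 24% = $42,480.00
Remaining $49,975 at 19% = $9,495.25
Fee: $12,200.00 + $28,220.00 + $62,550.00 + $42,480.00 + $9,495.25 = $154,945.25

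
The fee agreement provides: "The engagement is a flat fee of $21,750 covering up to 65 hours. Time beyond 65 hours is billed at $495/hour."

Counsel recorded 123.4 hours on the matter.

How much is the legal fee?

Flat fee: $21,750.00
Excess hours: 123.4 − 65 = 58.4
Overrun: 58.4 × $495 = $28,908.00
Total: $21,750.00 + $28,908.00 = $50,658.00

$50,658.00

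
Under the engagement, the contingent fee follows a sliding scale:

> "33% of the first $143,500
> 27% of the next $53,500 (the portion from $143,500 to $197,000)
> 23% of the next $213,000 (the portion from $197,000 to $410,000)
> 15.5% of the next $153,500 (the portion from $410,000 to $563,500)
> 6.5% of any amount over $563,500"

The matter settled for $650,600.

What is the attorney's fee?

$140,244.00

First $143,500 at 33% = $47,355.00
Next $53,500 at 27% = $14,445.00
Next $213,000 at 23% = $48,990.00
Next $153,500 at 15.5% = $23,792.50
Remaining $87,100 at 6.5% = $5,661.50
Fee: $47,355.00 + $14,445.00 + $48,990.00 + $23,792.50 + $5,661.50 = $140,244.00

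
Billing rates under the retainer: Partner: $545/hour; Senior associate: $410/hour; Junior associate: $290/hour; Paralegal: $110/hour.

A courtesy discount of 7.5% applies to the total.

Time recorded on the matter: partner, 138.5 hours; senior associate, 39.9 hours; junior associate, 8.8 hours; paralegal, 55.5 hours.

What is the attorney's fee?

$92,961.11

Partner: 138.5 × $545 = $75,482.50
Senior associate: 39.9 × $410 = $16,359.00
Junior associate: 8.8 × $290 = $2,552.00
Paralegal: 55.5 × $110 = $6,105.00
Subtotal: $100,498.50
Less 7.5% discount: −$7,537.39
Total: $100,498.50 − $7,537.39 = $92,961.11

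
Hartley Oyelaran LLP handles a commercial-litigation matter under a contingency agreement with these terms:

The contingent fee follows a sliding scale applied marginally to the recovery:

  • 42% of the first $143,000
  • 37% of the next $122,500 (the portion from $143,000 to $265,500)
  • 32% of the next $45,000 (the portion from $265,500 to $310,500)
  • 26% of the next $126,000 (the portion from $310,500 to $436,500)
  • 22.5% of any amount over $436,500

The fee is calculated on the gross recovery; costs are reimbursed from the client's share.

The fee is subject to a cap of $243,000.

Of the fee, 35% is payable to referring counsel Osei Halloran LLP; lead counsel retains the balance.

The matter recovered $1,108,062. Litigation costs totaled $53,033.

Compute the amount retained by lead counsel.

Fee base is the gross recovery, $1,108,062; costs are reimbursed separately.
First $143,000 at 42% = $60,060.00
Next $122,500 at 37% = $45,325.00
Next $45,000 at 32% = $14,400.00
Next $126,000 at 26% = $32,760.00
Remaining $671,562 at 22.5% = $151,101.45
Fee: $60,060.00 + $45,325.00 + $14,400.00 + $32,760.00 + $151,101.45 = $303,646.45
$303,646.45 exceeds the $243,000 cap, so the fee is capped at $243,000.00.
Referral share: 35% of $243,000.00 = $85,050.00; lead counsel retains $243,000.00 − $85,050.00 = $157,950.00.

$157,950.00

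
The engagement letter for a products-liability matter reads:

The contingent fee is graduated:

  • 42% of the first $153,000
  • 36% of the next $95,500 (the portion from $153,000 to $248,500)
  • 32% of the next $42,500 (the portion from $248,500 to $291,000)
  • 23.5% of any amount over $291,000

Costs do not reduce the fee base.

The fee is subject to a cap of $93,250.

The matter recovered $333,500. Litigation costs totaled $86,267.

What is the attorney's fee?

$93,250.00

Fee base is the gross recovery, $333,500; costs are reimbursed separately.
First $153,000 at 42% = $64,260.00
Next $95,500 at 36% = $34,380.00
Next $42,500 at 32% = $13,600.00
Remaining $42,500 at 23.5% = $9,987.50
Fee: $64,260.00 + $34,380.00 + $13,600.00 + $9,987.50 = $122,227.50
$122,227.50 exceeds the $93,250 cap, so the fee is capped at $93,250.00.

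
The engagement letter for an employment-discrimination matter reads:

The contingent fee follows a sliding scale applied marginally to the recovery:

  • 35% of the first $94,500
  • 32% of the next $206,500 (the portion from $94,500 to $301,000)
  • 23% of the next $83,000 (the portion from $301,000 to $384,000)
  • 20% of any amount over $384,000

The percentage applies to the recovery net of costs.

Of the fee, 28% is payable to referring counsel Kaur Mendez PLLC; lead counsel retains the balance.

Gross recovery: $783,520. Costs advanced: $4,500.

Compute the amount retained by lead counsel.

$142,019.28

Fee base (net of costs): $783,520 − $4,500 = $779,020
First $94,500 at 35% = $33,075.00
Next $206,500 at 32% = $66,080.00
Next $83,000 at 23% = $19,090.00
Remaining $395,020 at 20% = $79,004.00
Fee: $33,075.00 + $66,080.00 + $19,090.00 + $79,004.00 = $197,249.00
Referral share: 28% of $197,249.00 = $55,229.72; lead counsel retains $197,249.00 − $55,229.72 = $142,019.28.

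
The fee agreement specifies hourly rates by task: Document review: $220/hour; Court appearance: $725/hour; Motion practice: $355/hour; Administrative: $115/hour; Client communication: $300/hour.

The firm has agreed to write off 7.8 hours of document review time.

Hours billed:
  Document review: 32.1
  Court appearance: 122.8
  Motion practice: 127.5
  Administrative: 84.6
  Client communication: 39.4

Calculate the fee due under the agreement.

Document review: 32.1 × $220 = $7,062.00
Court appearance: 122.8 × $725 = $89,030.00
Motion practice: 127.5 × $355 = $45,262.50
Administrative: 84.6 × $115 = $9,729.00
Client communication: 39.4 × $300 = $11,820.00
Subtotal: $162,903.50
Write-off: 7.8 × $220 = $1,716.00
Total: $162,903.50 − $1,716.00 = $161,187.50

$161,187.50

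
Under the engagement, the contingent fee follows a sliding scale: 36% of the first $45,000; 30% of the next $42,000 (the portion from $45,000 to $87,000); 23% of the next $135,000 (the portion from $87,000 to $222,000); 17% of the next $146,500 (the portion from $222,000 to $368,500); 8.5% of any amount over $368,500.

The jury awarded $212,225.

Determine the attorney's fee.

$57,601.75

First $45,000 at 36% = $16,200.00
Next $42,000 at 30% = $12,600.00
Remaining $125,225 at 23% = $28,801.75
Fee: $16,200.00 + $12,600.00 + $28,801.75 = $57,601.75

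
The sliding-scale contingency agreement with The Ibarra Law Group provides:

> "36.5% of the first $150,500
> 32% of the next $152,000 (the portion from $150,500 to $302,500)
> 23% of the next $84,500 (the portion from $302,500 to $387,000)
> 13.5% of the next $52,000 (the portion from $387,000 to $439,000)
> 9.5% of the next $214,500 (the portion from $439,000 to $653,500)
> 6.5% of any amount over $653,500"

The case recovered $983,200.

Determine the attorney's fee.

$171,835.50

First $150,500 at 36.5% = $54,932.50
Next $152,000 at 32% = $48,640.00
Next $84,500 at 23% = $19,435.00
Next $52,000 at 13.5% = $7,020.00
Next $214,500 at 9.5% = $20,377.50
Remaining $329,700 at 6.5% = $21,430.50
Fee: $54,932.50 + $48,640.00 + $19,435.00 + $7,020.00 + $20,377.50 + $21,430.50 = $171,835.50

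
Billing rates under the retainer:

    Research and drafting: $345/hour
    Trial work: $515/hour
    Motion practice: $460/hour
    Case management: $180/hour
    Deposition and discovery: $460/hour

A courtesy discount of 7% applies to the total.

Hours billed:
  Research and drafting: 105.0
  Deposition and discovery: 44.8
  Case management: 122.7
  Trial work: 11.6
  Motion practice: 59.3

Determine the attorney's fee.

$104,319.03

Research and drafting: 105.0 × $345 = $36,225.00
Trial work: 11.6 × $515 = $5,974.00
Motion practice: 59.3 × $460 = $27,278.00
Case management: 122.7 × $180 = $22,086.00
Deposition and discovery: 44.8 × $460 = $20,608.00
Subtotal: $112,171.00
Less 7% discount: −$7,851.97
Total: $112,171.00 − $7,851.97 = $104,319.03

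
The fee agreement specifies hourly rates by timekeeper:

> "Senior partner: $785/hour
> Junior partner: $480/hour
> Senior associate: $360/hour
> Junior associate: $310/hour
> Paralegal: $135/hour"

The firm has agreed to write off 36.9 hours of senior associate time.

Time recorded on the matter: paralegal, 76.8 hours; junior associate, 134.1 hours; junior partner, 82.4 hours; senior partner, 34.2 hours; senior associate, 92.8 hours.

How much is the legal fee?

Senior partner: 34.2 × $785 = $26,847.00
Junior partner: 82.4 × $480 = $39,552.00
Senior associate: 92.8 × $360 = $33,408.00
Junior associate: 134.1 × $310 = $41,571.00
Paralegal: 76.8 × $135 = $10,368.00
Subtotal: $151,746.00
Write-off: 36.9 × $360 = $13,284.00
Total: $151,746.00 − $13,284.00 = $138,462.00

$138,462.00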